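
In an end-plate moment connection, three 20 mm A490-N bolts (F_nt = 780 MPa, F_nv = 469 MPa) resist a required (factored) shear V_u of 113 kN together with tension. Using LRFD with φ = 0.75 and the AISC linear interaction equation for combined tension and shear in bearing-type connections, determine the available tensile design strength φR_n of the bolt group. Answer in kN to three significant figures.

A_b = π·20²/4 = 314.2 mm²; f_rv = 113 × 1000 / (3 × 314.2) = 119.9 MPa.
F'_nt = 1.3 F_nt − (F_nt / φF_nv) f_rv = 1.3·780 − (780/(0.75·469))·119.9 = 748.1 MPa, capped at F_nt → F'_nt = 748.1 MPa.
R_n = F'_nt · A_b · n = 748.1 × 314.2 × 3 / 1000 = 705.1 kN.
Design strength φR_n = 0.75 × 705.1 = 529 kN.

529 kN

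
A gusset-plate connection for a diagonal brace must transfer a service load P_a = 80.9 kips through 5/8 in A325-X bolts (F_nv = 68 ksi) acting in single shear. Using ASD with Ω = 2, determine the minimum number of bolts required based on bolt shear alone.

8 bolts

A_b = π·0.625²/4 = 0.3068 in².
Per-bolt allowable strength R_n/Ω = 68 × 0.3068 × 1 / 2 = 10.43 kips.
n ≥ 80.9 / 10.43 = 7.756 → use 8 bolts.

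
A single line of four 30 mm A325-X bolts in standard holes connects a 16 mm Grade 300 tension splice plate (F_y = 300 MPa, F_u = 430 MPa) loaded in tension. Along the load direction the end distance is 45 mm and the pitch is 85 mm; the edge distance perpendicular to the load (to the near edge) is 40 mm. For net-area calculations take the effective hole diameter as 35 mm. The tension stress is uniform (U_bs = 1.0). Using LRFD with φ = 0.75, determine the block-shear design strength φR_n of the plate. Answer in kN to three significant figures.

Shear plane L_v = 45 + 3·85 = 300 mm; A_gv = 300 × 16 = 4800 mm².
A_nv = (300 − 3.5·35) × 16 = 2840 mm².
A_nt = (40 − 0.5·35) × 16 = 360 mm².
0.6 F_u A_nv = 732.7 kN; 0.6 F_y A_gv = 864 kN → shear rupture governs the shear term.
R_n = 732.7 + 1.0 × 430 × 360 / 1000 = 887.5 kN.
Design strength φR_n = 0.75 × 887.5 = 666 kN.

666 kN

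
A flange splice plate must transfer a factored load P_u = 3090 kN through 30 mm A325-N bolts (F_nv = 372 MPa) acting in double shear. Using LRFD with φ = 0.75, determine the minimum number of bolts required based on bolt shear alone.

A_b = π·30²/4 = 706.9 mm².
Per-bolt design strength φR_n = 0.75 × 372 × 706.9 × 2 / 1000 = 394.4 kN.
n ≥ 3090 / 394.4 = 7.834 → use 8 bolts.

8 bolts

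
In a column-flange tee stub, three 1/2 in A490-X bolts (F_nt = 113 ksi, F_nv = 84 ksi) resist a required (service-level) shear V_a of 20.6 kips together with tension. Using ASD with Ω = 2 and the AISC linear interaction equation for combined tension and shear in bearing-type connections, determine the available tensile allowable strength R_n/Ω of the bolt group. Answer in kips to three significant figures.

A_b = π·0.5²/4 = 0.1963 in²; f_rv = 20.6 / (3 × 0.1963) = 34.97 ksi.
F'_nt = 1.3 F_nt − (Ω F_nt / F_nv) f_rv = 1.3·113 − (2·113/84)·34.97 = 52.81 ksi, capped at F_nt → F'_nt = 52.81 ksi.
R_n = F'_nt · A_b · n = 52.81 × 0.1963 × 3 = 31.11 kips.
Allowable strength R_n/Ω = 31.11 / 2 = 15.6 kips.

15.6 kips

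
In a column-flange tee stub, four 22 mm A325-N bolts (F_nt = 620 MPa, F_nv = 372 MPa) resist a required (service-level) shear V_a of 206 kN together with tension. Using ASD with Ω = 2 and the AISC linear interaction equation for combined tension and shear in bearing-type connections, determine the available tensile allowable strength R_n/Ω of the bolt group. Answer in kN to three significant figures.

269 kN

A_b = π·22²/4 = 380.1 mm²; f_rv = 206 × 1000 / (4 × 380.1) = 135.5 MPa.
F'_nt = 1.3 F_nt − (Ω F_nt / F_nv) f_rv = 1.3·620 − (2·620/372)·135.5 = 354.4 MPa, capped at F_nt → F'_nt = 354.4 MPa.
R_n = F'_nt · A_b · n = 354.4 × 380.1 × 4 / 1000 = 538.9 kN.
Allowable strength R_n/Ω = 538.9 / 2 = 269 kN.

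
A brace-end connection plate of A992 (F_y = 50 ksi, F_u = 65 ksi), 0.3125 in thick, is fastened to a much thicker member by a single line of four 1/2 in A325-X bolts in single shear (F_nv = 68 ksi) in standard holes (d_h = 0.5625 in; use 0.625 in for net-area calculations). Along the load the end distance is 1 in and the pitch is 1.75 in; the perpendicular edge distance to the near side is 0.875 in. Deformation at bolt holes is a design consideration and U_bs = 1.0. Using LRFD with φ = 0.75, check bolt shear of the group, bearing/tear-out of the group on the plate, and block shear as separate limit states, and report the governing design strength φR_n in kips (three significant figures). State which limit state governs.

40.1 kips (bolt shear governs)

Bolt shear: A_b = π·0.5²/4 = 0.1963 in²; R_n = 68 × 0.1963 × 4 × 1 = 53.41 kips → 0.75 × 53.41 = 40.1 kips.
Bearing: edge l_c = 0.7188, r_n = 17.52 kips; interior l_c = 1.188, r_n = 24.38 kips; R_n = 17.52 + 3·24.38 = 90.64 kips → 68 kips.
Block shear: A_gv = 1.953, A_nv = 1.27, A_nt = 0.1758 in²; R_n = min(0.6F_uA_nv, 0.6F_yA_gv) + U_bs·F_u·A_nt = 60.94 kips → 45.7 kips.
Bolt shear governs: 40.1 kips.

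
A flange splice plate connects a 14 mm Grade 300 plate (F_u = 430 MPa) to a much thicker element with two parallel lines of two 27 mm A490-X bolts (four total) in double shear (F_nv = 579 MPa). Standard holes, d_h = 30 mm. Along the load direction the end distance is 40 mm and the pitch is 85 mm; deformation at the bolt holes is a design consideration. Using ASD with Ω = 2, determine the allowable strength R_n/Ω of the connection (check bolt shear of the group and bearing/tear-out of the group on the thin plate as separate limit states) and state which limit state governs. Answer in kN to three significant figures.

571 kN (bearing governs)

Bolt shear: A_b = π·27²/4 = 572.6 mm²; R_n = 579 × 572.6 × 4 × 2 / 1000 = 2652 kN → 2652 / 2 = 1330 kN.
Bearing (1.2 l_c t F_u ≤ 2.4 d t F_u): upper limit = 2.4·27·14·430 / 1000 = 390.1 kN.
  Edge l_c = 40 − 30/2 = 25 → r_n = 180.6 kN; interior l_c = 85 − 30 = 55 → r_n = 390.1 kN.
  R_n,bearing = 2·180.6 + 2·390.1 = 1141 kN → 1141 / 2 = 571 kN.
Bearing governs: 571 kN.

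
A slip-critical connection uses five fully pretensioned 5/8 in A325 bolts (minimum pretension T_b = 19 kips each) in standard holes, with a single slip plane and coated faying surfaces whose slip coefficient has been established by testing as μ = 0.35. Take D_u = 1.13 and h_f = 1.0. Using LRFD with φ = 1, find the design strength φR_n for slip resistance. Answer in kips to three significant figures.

R_n = μ · D_u · h_f · T_b · n_s · n_b = 0.35 × 1.13 × 1.0 × 19 × 1 × 5 = 37.57 kips.
Design strength φR_n = 1 × 37.57 = 37.6 kips.

37.6 kips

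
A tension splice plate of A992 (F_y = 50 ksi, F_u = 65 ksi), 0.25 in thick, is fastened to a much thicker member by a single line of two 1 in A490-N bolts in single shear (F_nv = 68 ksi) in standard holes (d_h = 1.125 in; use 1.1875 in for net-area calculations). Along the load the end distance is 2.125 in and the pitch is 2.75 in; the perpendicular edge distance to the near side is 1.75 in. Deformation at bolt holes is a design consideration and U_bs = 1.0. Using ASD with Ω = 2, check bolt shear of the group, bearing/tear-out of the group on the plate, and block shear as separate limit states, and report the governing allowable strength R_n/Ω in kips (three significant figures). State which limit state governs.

Bolt shear: A_b = π·1²/4 = 0.7854 in²; R_n = 68 × 0.7854 × 2 × 1 = 106.8 kips → 106.8 / 2 = 53.4 kips.
Bearing: edge l_c = 1.562, r_n = 30.47 kips; interior l_c = 1.625, r_n = 31.69 kips; R_n = 30.47 + 1·31.69 = 62.16 kips → 31.1 kips.
Block shear: A_gv = 1.219, A_nv = 0.7734, A_nt = 0.2891 in²; R_n = min(0.6F_uA_nv, 0.6F_yA_gv) + U_bs·F_u·A_nt = 48.95 kips → 24.5 kips.
Block shear governs: 24.5 kips.

24.5 kips (block shear governs)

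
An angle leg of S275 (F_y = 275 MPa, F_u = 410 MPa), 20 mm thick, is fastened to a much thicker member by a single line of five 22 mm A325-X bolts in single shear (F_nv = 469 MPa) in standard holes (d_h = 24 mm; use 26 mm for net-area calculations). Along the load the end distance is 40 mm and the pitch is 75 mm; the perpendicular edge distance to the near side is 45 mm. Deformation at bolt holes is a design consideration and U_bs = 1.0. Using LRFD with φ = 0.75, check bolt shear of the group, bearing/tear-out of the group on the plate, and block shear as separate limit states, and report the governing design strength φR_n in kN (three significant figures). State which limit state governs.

Bolt shear: A_b = π·22²/4 = 380.1 mm²; R_n = 469 × 380.1 × 5 × 1 / 1000 = 891.4 kN → 0.75 × 891.4 = 669 kN.
Bearing: edge l_c = 28, r_n = 275.5 kN; interior l_c = 51, r_n = 433 kN; R_n = 275.5 + 4·433 = 2007 kN → 1510 kN.
Block shear: A_gv = 6800, A_nv = 4460, A_nt = 640 mm²; R_n = min(0.6F_uA_nv, 0.6F_yA_gv) + U_bs·F_u·A_nt = 1360 kN → 1020 kN.
Bolt shear governs: 669 kN.

669 kN (bolt shear governs)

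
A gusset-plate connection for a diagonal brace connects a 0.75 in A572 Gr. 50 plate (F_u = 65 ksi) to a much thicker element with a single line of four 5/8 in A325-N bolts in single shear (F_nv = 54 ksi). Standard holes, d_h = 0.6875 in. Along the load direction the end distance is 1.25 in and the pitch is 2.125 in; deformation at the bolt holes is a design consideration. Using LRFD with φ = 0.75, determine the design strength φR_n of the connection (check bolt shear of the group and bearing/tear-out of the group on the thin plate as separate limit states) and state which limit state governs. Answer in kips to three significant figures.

49.7 kips (bolt shear governs)

Bolt shear: A_b = π·0.625²/4 = 0.3068 in²; R_n = 54 × 0.3068 × 4 × 1 = 66.27 kips → 0.75 × 66.27 = 49.7 kips.
Bearing (1.2 l_c t F_u ≤ 2.4 d t F_u): upper limit = 2.4·0.625·0.75·65 = 73.12 kips.
  Edge l_c = 1.25 − 0.6875/2 = 0.9062 → r_n = 53.02 kips; interior l_c = 2.125 − 0.6875 = 1.438 → r_n = 73.12 kips.
  R_n,bearing = 1·53.02 + 3·73.12 = 272.4 kips → 0.75 × 272.4 = 204 kips.
Bolt shear governs: 49.7 kips.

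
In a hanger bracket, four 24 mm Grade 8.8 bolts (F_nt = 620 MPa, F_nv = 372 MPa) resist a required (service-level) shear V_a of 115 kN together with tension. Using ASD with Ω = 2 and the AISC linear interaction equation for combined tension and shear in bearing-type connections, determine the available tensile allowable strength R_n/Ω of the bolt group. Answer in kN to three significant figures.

A_b = π·24²/4 = 452.4 mm²; f_rv = 115 × 1000 / (4 × 452.4) = 63.55 MPa.
F'_nt = 1.3 F_nt − (Ω F_nt / F_nv) f_rv = 1.3·620 − (2·620/372)·63.55 = 594.2 MPa, capped at F_nt → F'_nt = 594.2 MPa.
R_n = F'_nt · A_b · n = 594.2 × 452.4 × 4 / 1000 = 1075 kN.
Allowable strength R_n/Ω = 1075 / 2 = 538 kN.

538 kN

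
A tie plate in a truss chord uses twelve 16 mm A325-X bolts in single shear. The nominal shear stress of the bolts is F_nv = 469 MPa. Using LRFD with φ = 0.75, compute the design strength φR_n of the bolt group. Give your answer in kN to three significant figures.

A_b = π × 16² / 4 = 201.1 mm².
R_n = F_nv · A_b · n · n_s = 469 × 201.1 × 12 × 1 / 1000 = 1132 kN.
Design strength φR_n = 0.75 × 1132 = 849 kN.

849 kN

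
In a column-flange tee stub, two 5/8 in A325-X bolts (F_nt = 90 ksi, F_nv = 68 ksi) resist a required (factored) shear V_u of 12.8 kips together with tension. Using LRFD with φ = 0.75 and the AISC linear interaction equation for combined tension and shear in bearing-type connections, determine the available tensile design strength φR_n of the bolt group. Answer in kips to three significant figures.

A_b = π·0.625²/4 = 0.3068 in²; f_rv = 12.8 / (2 × 0.3068) = 20.86 ksi.
F'_nt = 1.3 F_nt − (F_nt / φF_nv) f_rv = 1.3·90 − (90/(0.75·68))·20.86 = 80.19 ksi, capped at F_nt → F'_nt = 80.19 ksi.
R_n = F'_nt · A_b · n = 80.19 × 0.3068 × 2 = 49.2 kips.
Design strength φR_n = 0.75 × 49.2 = 36.9 kips.

36.9 kips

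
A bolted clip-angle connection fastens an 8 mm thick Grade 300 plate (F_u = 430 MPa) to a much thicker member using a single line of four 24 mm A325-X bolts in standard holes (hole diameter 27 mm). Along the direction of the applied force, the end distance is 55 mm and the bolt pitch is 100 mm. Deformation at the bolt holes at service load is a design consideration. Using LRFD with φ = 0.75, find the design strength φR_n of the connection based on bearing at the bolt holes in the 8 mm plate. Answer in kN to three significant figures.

574 kN

Per bolt r_n = 1.2 l_c t F_u ≤ 2.4 d t F_u; upper limit = 2.4 × 24 × 8 × 430 / 1000 = 198.1 kN.
Edge bolt: l_c = 55 − 27/2 = 41.5 mm → 1.2 × 41.5 × 8 × 430 / 1000 = 171.3 → r_n = 171.3 kN.
Interior bolts: l_c = 100 − 27 = 73 mm → 1.2 × 73 × 8 × 430 / 1000 = 301.3 → r_n = 198.1 kN.
R_n = 1 × 171.3 + 3 × 198.1 = 765.7 kN.
Design strength φR_n = 0.75 × 765.7 = 574 kN.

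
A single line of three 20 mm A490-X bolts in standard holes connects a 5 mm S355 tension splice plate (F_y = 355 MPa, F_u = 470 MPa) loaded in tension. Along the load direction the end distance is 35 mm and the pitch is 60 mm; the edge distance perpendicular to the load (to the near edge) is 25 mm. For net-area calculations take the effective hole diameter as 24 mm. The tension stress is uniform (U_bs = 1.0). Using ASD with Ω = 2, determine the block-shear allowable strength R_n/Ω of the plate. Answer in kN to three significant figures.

82.2 kN

Shear plane L_v = 35 + 2·60 = 155 mm; A_gv = 155 × 5 = 775 mm².
A_nv = (155 − 2.5·24) × 5 = 475 mm².
A_nt = (25 − 0.5·24) × 5 = 65 mm².
0.6 F_u A_nv = 133.9 kN; 0.6 F_y A_gv = 165.1 kN → shear rupture governs the shear term.
R_n = 133.9 + 1.0 × 470 × 65 / 1000 = 164.5 kN.
Allowable strength R_n/Ω = 164.5 / 2 = 82.2 kN.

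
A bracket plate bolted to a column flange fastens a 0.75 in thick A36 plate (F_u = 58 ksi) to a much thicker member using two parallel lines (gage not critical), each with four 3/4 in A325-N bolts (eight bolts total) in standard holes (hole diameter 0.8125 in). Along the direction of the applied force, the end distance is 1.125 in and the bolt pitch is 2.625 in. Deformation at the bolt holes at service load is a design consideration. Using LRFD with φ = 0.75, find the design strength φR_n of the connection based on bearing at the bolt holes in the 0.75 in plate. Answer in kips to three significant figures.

Per bolt r_n = 1.2 l_c t F_u ≤ 2.4 d t F_u; upper limit = 2.4 × 0.75 × 0.75 × 58 = 78.3 kips.
Edge bolt: l_c = 1.125 − 0.8125/2 = 0.7188 in → 1.2 × 0.7188 × 0.75 × 58 = 37.52 → r_n = 37.52 kips.
Interior bolts: l_c = 2.625 − 0.8125 = 1.812 in → 1.2 × 1.812 × 0.75 × 58 = 94.61 → r_n = 78.3 kips.
R_n = 2 × 37.52 + 6 × 78.3 = 544.8 kips.
Design strength φR_n = 0.75 × 544.8 = 409 kips.

409 kips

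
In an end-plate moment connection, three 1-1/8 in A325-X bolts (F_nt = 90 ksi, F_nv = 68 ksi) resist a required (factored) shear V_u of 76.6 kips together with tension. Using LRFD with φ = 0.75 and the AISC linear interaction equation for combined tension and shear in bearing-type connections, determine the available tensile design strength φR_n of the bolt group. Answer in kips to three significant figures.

A_b = π·1.125²/4 = 0.994 in²; f_rv = 76.6 / (3 × 0.994) = 25.69 ksi.
F'_nt = 1.3 F_nt − (F_nt / φF_nv) f_rv = 1.3·90 − (90/(0.75·68))·25.69 = 71.67 ksi, capped at F_nt → F'_nt = 71.67 ksi.
R_n = F'_nt · A_b · n = 71.67 × 0.994 × 3 = 213.7 kips.
Design strength φR_n = 0.75 × 213.7 = 160 kips.

160 kips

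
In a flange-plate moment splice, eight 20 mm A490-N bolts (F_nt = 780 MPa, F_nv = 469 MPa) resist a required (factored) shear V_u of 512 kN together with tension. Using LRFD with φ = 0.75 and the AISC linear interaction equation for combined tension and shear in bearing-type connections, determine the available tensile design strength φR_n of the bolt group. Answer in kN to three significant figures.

A_b = π·20²/4 = 314.2 mm²; f_rv = 512 × 1000 / (8 × 314.2) = 203.7 MPa.
F'_nt = 1.3 F_nt − (F_nt / φF_nv) f_rv = 1.3·780 − (780/(0.75·469))·203.7 = 562.3 MPa, capped at F_nt → F'_nt = 562.3 MPa.
R_n = F'_nt · A_b · n = 562.3 × 314.2 × 8 / 1000 = 1413 kN.
Design strength φR_n = 0.75 × 1413 = 1060 kN.

1060 kN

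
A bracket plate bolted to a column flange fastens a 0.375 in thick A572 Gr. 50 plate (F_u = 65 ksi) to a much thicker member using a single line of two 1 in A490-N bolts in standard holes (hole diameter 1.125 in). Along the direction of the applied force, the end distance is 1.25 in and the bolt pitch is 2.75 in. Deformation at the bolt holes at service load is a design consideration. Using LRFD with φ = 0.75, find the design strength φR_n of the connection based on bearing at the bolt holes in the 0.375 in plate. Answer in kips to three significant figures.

50.7 kips

Per bolt r_n = 1.2 l_c t F_u ≤ 2.4 d t F_u; upper limit = 2.4 × 1 × 0.375 × 65 = 58.5 kips.
Edge bolt: l_c = 1.25 − 1.125/2 = 0.6875 in → 1.2 × 0.6875 × 0.375 × 65 = 20.11 → r_n = 20.11 kips.
Interior bolts: l_c = 2.75 − 1.125 = 1.625 in → 1.2 × 1.625 × 0.375 × 65 = 47.53 → r_n = 47.53 kips.
R_n = 1 × 20.11 + 1 × 47.53 = 67.64 kips.
Design strength φR_n = 0.75 × 67.64 = 50.7 kips.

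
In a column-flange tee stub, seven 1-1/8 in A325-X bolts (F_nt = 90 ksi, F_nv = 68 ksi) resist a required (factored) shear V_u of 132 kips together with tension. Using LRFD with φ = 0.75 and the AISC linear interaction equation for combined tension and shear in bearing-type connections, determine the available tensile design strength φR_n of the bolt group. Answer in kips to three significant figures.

A_b = π·1.125²/4 = 0.994 in²; f_rv = 132 / (7 × 0.994) = 18.97 ksi.
F'_nt = 1.3 F_nt − (F_nt / φF_nv) f_rv = 1.3·90 − (90/(0.75·68))·18.97 = 83.52 ksi, capped at F_nt → F'_nt = 83.52 ksi.
R_n = F'_nt · A_b · n = 83.52 × 0.994 × 7 = 581.2 kips.
Design strength φR_n = 0.75 × 581.2 = 436 kips.

436 kips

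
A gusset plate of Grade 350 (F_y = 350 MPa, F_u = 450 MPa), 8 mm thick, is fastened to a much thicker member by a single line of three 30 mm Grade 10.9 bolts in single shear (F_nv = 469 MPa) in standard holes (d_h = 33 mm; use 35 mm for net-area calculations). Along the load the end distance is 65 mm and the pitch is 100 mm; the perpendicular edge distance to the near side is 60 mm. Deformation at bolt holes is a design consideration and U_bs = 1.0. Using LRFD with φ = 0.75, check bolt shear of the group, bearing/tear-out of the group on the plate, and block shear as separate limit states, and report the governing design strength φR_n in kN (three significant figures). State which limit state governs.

402 kN (block shear governs)

Bolt shear: A_b = π·30²/4 = 706.9 mm²; R_n = 469 × 706.9 × 3 × 1 / 1000 = 994.5 kN → 0.75 × 994.5 = 746 kN.
Bearing: edge l_c = 48.5, r_n = 209.5 kN; interior l_c = 67, r_n = 259.2 kN; R_n = 209.5 + 2·259.2 = 727.9 kN → 546 kN.
Block shear: A_gv = 2120, A_nv = 1420, A_nt = 340 mm²; R_n = min(0.6F_uA_nv, 0.6F_yA_gv) + U_bs·F_u·A_nt = 536.4 kN → 402 kN.
Block shear governs: 402 kN.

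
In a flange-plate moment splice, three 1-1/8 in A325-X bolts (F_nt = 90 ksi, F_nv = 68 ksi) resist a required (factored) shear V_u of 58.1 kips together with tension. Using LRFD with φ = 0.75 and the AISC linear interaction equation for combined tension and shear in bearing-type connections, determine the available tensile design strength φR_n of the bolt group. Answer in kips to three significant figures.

A_b = π·1.125²/4 = 0.994 in²; f_rv = 58.1 / (3 × 0.994) = 19.48 ksi.
F'_nt = 1.3 F_nt − (F_nt / φF_nv) f_rv = 1.3·90 − (90/(0.75·68))·19.48 = 82.62 ksi, capped at F_nt → F'_nt = 82.62 ksi.
R_n = F'_nt · A_b · n = 82.62 × 0.994 × 3 = 246.4 kips.
Design strength φR_n = 0.75 × 246.4 = 185 kips.

185 kips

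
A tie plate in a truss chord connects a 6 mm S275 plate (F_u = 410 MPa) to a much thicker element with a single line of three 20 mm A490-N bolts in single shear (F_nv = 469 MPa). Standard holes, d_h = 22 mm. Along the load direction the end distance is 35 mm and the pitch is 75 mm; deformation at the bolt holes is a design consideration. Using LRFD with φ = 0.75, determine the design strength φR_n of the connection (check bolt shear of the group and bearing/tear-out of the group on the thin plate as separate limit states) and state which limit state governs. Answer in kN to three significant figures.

Bolt shear: A_b = π·20²/4 = 314.2 mm²; R_n = 469 × 314.2 × 3 × 1 / 1000 = 442 kN → 0.75 × 442 = 332 kN.
Bearing (1.2 l_c t F_u ≤ 2.4 d t F_u): upper limit = 2.4·20·6·410 / 1000 = 118.1 kN.
  Edge l_c = 35 − 22/2 = 24 → r_n = 70.85 kN; interior l_c = 75 − 22 = 53 → r_n = 118.1 kN.
  R_n,bearing = 1·70.85 + 2·118.1 = 307 kN → 0.75 × 307 = 230 kN.
Bearing governs: 230 kN.

230 kN (bearing governs)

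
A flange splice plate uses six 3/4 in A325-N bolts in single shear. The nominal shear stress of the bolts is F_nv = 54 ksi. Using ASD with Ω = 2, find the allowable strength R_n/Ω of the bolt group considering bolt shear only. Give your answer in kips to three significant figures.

A_b = π × 0.75² / 4 = 0.4418 in².
R_n = F_nv · A_b · n · n_s = 54 × 0.4418 × 6 × 1 = 143.1 kips.
Allowable strength R_n/Ω = 143.1 / 2 = 71.6 kips.

71.6 kips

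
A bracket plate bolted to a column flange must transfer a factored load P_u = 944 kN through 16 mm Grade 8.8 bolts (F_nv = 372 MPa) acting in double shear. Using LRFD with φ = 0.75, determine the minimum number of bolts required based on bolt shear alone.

9 bolts

A_b = π·16²/4 = 201.1 mm².
Per-bolt design strength φR_n = 0.75 × 372 × 201.1 × 2 / 1000 = 112.2 kN.
n ≥ 944 / 112.2 = 8.414 → use 9 bolts.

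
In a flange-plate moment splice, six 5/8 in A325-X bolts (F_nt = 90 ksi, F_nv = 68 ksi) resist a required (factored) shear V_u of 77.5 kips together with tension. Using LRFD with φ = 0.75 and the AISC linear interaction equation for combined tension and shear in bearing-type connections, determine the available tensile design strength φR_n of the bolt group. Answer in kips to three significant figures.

A_b = π·0.625²/4 = 0.3068 in²; f_rv = 77.5 / (6 × 0.3068) = 42.1 ksi.
F'_nt = 1.3 F_nt − (F_nt / φF_nv) f_rv = 1.3·90 − (90/(0.75·68))·42.1 = 42.7 ksi, capped at F_nt → F'_nt = 42.7 ksi.
R_n = F'_nt · A_b · n = 42.7 × 0.3068 × 6 = 78.61 kips.
Design strength φR_n = 0.75 × 78.61 = 59 kips.

59 kips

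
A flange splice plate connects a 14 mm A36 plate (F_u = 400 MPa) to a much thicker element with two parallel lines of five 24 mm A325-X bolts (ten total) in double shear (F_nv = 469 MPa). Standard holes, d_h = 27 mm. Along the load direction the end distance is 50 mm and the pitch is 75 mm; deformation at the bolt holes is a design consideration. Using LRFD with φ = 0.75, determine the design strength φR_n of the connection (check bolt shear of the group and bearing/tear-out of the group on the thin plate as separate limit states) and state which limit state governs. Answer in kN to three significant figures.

Bolt shear: A_b = π·24²/4 = 452.4 mm²; R_n = 469 × 452.4 × 10 × 2 / 1000 = 4243 kN → 0.75 × 4243 = 3180 kN.
Bearing (1.2 l_c t F_u ≤ 2.4 d t F_u): upper limit = 2.4·24·14·400 / 1000 = 322.6 kN.
  Edge l_c = 50 − 27/2 = 36.5 → r_n = 245.3 kN; interior l_c = 75 − 27 = 48 → r_n = 322.6 kN.
  R_n,bearing = 2·245.3 + 8·322.6 = 3071 kN → 0.75 × 3071 = 2300 kN.
Bearing governs: 2300 kN.

2300 kN (bearing governs)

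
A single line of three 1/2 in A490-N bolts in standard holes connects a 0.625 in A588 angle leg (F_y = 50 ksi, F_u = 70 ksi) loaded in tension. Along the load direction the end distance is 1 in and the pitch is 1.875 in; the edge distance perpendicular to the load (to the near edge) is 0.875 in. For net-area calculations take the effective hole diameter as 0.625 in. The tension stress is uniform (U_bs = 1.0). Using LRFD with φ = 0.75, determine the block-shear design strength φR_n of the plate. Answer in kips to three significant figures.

81.2 kips

Shear plane L_v = 1 + 2·1.875 = 4.75 in; A_gv = 4.75 × 0.625 = 2.969 in².
A_nv = (4.75 − 2.5·0.625) × 0.625 = 1.992 in².
A_nt = (0.875 − 0.5·0.625) × 0.625 = 0.3516 in².
0.6 F_u A_nv = 83.67 kips; 0.6 F_y A_gv = 89.06 kips → shear rupture governs the shear term.
R_n = 83.67 + 1.0 × 70 × 0.3516 = 108.3 kips.
Design strength φR_n = 0.75 × 108.3 = 81.2 kips.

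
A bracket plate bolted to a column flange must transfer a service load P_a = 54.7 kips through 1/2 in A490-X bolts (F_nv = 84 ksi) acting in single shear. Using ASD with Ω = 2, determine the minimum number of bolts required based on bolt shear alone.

7 bolts

A_b = π·0.5²/4 = 0.1963 in².
Per-bolt allowable strength R_n/Ω = 84 × 0.1963 × 1 / 2 = 8.247 kips.
n ≥ 54.7 / 8.247 = 6.633 → use 7 bolts.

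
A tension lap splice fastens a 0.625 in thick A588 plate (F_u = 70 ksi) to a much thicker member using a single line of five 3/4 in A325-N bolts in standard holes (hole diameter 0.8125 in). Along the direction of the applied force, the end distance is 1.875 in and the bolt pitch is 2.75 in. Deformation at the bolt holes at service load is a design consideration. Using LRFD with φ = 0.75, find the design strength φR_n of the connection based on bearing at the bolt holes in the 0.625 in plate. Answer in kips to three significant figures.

Per bolt r_n = 1.2 l_c t F_u ≤ 2.4 d t F_u; upper limit = 2.4 × 0.75 × 0.625 × 70 = 78.75 kips.
Edge bolt: l_c = 1.875 − 0.8125/2 = 1.469 in → 1.2 × 1.469 × 0.625 × 70 = 77.11 → r_n = 77.11 kips.
Interior bolts: l_c = 2.75 − 0.8125 = 1.938 in → 1.2 × 1.938 × 0.625 × 70 = 101.7 → r_n = 78.75 kips.
R_n = 1 × 77.11 + 4 × 78.75 = 392.1 kips.
Design strength φR_n = 0.75 × 392.1 = 294 kips.

294 kips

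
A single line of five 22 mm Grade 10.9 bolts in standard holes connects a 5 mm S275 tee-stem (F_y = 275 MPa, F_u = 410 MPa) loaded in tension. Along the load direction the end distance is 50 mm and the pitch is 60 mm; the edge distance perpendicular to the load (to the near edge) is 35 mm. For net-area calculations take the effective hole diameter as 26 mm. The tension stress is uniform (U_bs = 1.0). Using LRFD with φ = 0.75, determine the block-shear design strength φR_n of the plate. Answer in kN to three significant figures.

193 kN

Shear plane L_v = 50 + 4·60 = 290 mm; A_gv = 290 × 5 = 1450 mm².
A_nv = (290 − 4.5·26) × 5 = 865 mm².
A_nt = (35 − 0.5·26) × 5 = 110 mm².
0.6 F_u A_nv = 212.8 kN; 0.6 F_y A_gv = 239.2 kN → shear rupture governs the shear term.
R_n = 212.8 + 1.0 × 410 × 110 / 1000 = 257.9 kN.
Design strength φR_n = 0.75 × 257.9 = 193 kN.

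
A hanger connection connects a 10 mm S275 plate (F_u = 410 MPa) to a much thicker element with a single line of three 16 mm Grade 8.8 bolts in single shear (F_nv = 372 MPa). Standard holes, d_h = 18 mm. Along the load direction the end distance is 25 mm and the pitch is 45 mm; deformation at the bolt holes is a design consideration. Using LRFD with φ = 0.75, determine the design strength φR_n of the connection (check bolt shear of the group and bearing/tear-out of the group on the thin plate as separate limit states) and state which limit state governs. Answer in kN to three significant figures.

Bolt shear: A_b = π·16²/4 = 201.1 mm²; R_n = 372 × 201.1 × 3 × 1 / 1000 = 224.4 kN → 0.75 × 224.4 = 168 kN.
Bearing (1.2 l_c t F_u ≤ 2.4 d t F_u): upper limit = 2.4·16·10·410 / 1000 = 157.4 kN.
  Edge l_c = 25 − 18/2 = 16 → r_n = 78.72 kN; interior l_c = 45 − 18 = 27 → r_n = 132.8 kN.
  R_n,bearing = 1·78.72 + 2·132.8 = 344.4 kN → 0.75 × 344.4 = 258 kN.
Bolt shear governs: 168 kN.

168 kN (bolt shear governs)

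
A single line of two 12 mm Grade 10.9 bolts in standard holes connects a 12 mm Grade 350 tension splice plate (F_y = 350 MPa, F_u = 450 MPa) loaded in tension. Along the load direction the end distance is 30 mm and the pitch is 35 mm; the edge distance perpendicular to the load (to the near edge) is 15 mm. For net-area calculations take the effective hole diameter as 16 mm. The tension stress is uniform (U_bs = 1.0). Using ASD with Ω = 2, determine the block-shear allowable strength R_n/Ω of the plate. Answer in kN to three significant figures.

Shear plane L_v = 30 + 1·35 = 65 mm; A_gv = 65 × 12 = 780 mm².
A_nv = (65 − 1.5·16) × 12 = 492 mm².
A_nt = (15 − 0.5·16) × 12 = 84 mm².
0.6 F_u A_nv = 132.8 kN; 0.6 F_y A_gv = 163.8 kN → shear rupture governs the shear term.
R_n = 132.8 + 1.0 × 450 × 84 / 1000 = 170.6 kN.
Allowable strength R_n/Ω = 170.6 / 2 = 85.3 kN.

85.3 kN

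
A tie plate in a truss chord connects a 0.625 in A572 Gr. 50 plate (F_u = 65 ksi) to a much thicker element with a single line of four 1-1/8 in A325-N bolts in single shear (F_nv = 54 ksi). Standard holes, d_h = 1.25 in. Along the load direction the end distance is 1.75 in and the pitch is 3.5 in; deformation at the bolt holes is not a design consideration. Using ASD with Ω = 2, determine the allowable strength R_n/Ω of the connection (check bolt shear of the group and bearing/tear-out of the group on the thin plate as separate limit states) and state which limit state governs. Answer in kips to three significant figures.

Bolt shear: A_b = π·1.125²/4 = 0.994 in²; R_n = 54 × 0.994 × 4 × 1 = 214.7 kips → 214.7 / 2 = 107 kips.
Bearing (1.5 l_c t F_u ≤ 3.0 d t F_u): upper limit = 3.0·1.125·0.625·65 = 137.1 kips.
  Edge l_c = 1.75 − 1.25/2 = 1.125 → r_n = 68.55 kips; interior l_c = 3.5 − 1.25 = 2.25 → r_n = 137.1 kips.
  R_n,bearing = 1·68.55 + 3·137.1 = 479.9 kips → 479.9 / 2 = 240 kips.
Bolt shear governs: 107 kips.

107 kips (bolt shear governs)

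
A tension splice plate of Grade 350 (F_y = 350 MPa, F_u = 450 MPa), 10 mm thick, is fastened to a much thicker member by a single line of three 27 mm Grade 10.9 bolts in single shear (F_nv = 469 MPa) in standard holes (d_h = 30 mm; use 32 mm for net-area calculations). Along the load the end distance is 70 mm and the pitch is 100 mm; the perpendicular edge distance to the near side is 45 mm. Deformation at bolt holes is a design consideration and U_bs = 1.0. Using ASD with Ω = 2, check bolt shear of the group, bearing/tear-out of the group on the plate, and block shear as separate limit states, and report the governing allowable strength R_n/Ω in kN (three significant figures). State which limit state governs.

Bolt shear: A_b = π·27²/4 = 572.6 mm²; R_n = 469 × 572.6 × 3 × 1 / 1000 = 805.6 kN → 805.6 / 2 = 403 kN.
Bearing: edge l_c = 55, r_n = 291.6 kN; interior l_c = 70, r_n = 291.6 kN; R_n = 291.6 + 2·291.6 = 874.8 kN → 437 kN.
Block shear: A_gv = 2700, A_nv = 1900, A_nt = 290 mm²; R_n = min(0.6F_uA_nv, 0.6F_yA_gv) + U_bs·F_u·A_nt = 643.5 kN → 322 kN.
Block shear governs: 322 kN.

322 kN (block shear governs)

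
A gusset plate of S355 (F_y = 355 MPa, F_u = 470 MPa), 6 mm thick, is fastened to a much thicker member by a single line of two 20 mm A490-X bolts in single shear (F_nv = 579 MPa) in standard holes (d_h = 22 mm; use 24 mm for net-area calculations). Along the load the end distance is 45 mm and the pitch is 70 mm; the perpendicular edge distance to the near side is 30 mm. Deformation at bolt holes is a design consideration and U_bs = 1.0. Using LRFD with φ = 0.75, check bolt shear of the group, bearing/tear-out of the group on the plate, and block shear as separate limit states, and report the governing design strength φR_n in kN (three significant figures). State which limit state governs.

138 kN (block shear governs)

Bolt shear: A_b = π·20²/4 = 314.2 mm²; R_n = 579 × 314.2 × 2 × 1 / 1000 = 363.8 kN → 0.75 × 363.8 = 273 kN.
Bearing: edge l_c = 34, r_n = 115.1 kN; interior l_c = 48, r_n = 135.4 kN; R_n = 115.1 + 1·135.4 = 250.4 kN → 188 kN.
Block shear: A_gv = 690, A_nv = 474, A_nt = 108 mm²; R_n = min(0.6F_uA_nv, 0.6F_yA_gv) + U_bs·F_u·A_nt = 184.4 kN → 138 kN.
Block shear governs: 138 kN.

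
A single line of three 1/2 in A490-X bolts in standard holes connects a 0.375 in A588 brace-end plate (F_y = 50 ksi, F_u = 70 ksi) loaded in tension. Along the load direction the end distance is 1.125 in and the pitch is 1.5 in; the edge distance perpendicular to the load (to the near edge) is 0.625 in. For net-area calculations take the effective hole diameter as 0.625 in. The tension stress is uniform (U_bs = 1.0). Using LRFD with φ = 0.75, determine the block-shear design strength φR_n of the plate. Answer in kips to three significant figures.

36.4 kips

Shear plane L_v = 1.125 + 2·1.5 = 4.125 in; A_gv = 4.125 × 0.375 = 1.547 in².
A_nv = (4.125 − 2.5·0.625) × 0.375 = 0.9609 in².
A_nt = (0.625 − 0.5·0.625) × 0.375 = 0.1172 in².
0.6 F_u A_nv = 40.36 kips; 0.6 F_y A_gv = 46.41 kips → shear rupture governs the shear term.
R_n = 40.36 + 1.0 × 70 × 0.1172 = 48.56 kips.
Design strength φR_n = 0.75 × 48.56 = 36.4 kips.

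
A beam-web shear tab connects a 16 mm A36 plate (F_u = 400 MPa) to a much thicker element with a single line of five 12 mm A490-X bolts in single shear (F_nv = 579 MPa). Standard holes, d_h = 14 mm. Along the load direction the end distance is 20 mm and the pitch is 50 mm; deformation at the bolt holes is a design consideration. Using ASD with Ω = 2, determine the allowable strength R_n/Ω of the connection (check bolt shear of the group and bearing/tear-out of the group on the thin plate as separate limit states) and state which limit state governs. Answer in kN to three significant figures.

Bolt shear: A_b = π·12²/4 = 113.1 mm²; R_n = 579 × 113.1 × 5 × 1 / 1000 = 327.4 kN → 327.4 / 2 = 164 kN.
Bearing (1.2 l_c t F_u ≤ 2.4 d t F_u): upper limit = 2.4·12·16·400 / 1000 = 184.3 kN.
  Edge l_c = 20 − 14/2 = 13 → r_n = 99.84 kN; interior l_c = 50 − 14 = 36 → r_n = 184.3 kN.
  R_n,bearing = 1·99.84 + 4·184.3 = 837.1 kN → 837.1 / 2 = 419 kN.
Bolt shear governs: 164 kN.

164 kN (bolt shear governs)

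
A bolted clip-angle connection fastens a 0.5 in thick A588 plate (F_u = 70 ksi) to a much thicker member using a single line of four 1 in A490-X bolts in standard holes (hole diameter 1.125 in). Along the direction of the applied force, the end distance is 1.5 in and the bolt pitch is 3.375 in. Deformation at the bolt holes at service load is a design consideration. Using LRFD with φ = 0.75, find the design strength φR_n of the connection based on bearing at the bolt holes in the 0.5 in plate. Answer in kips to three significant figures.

219 kips

Per bolt r_n = 1.2 l_c t F_u ≤ 2.4 d t F_u; upper limit = 2.4 × 1 × 0.5 × 70 = 84 kips.
Edge bolt: l_c = 1.5 − 1.125/2 = 0.9375 in → 1.2 × 0.9375 × 0.5 × 70 = 39.38 → r_n = 39.38 kips.
Interior bolts: l_c = 3.375 − 1.125 = 2.25 in → 1.2 × 2.25 × 0.5 × 70 = 94.5 → r_n = 84 kips.
R_n = 1 × 39.38 + 3 × 84 = 291.4 kips.
Design strength φR_n = 0.75 × 291.4 = 219 kips.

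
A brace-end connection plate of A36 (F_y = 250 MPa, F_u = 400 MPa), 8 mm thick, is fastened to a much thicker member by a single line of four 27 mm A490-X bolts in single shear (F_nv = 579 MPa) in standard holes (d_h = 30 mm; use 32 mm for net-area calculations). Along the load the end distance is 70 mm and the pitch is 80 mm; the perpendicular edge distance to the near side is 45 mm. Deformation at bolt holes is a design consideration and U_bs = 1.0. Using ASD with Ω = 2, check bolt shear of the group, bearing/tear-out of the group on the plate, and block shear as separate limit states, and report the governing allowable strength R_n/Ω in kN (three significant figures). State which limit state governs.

232 kN (block shear governs)

Bolt shear: A_b = π·27²/4 = 572.6 mm²; R_n = 579 × 572.6 × 4 × 1 / 1000 = 1326 kN → 1326 / 2 = 663 kN.
Bearing: edge l_c = 55, r_n = 207.4 kN; interior l_c = 50, r_n = 192 kN; R_n = 207.4 + 3·192 = 783.4 kN → 392 kN.
Block shear: A_gv = 2480, A_nv = 1584, A_nt = 232 mm²; R_n = min(0.6F_uA_nv, 0.6F_yA_gv) + U_bs·F_u·A_nt = 464.8 kN → 232 kN.
Block shear governs: 232 kN.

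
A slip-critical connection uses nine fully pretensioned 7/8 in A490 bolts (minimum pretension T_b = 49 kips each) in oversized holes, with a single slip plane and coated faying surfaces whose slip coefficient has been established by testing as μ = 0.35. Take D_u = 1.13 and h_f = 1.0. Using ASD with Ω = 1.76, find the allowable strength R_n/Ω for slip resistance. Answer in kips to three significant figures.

R_n = μ · D_u · h_f · T_b · n_s · n_b = 0.35 × 1.13 × 1.0 × 49 × 1 × 9 = 174.4 kips.
Allowable strength R_n/Ω = 174.4 / 1.76 = 99.1 kips.

99.1 kips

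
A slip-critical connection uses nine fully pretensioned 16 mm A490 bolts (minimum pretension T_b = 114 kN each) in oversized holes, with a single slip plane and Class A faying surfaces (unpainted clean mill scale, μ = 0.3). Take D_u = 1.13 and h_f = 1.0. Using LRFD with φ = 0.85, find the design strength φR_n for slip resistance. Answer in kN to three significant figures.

R_n = μ · D_u · h_f · T_b · n_s · n_b = 0.3 × 1.13 × 1.0 × 114 × 1 × 9 = 347.8 kN.
Design strength φR_n = 0.85 × 347.8 = 296 kN.

296 kN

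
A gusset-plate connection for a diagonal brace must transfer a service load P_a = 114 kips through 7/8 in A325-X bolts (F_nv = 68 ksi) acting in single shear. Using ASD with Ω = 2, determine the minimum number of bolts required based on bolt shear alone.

A_b = π·0.875²/4 = 0.6013 in².
Per-bolt allowable strength R_n/Ω = 68 × 0.6013 × 1 / 2 = 20.44 kips.
n ≥ 114 / 20.44 = 5.576 → use 6 bolts.

6 bolts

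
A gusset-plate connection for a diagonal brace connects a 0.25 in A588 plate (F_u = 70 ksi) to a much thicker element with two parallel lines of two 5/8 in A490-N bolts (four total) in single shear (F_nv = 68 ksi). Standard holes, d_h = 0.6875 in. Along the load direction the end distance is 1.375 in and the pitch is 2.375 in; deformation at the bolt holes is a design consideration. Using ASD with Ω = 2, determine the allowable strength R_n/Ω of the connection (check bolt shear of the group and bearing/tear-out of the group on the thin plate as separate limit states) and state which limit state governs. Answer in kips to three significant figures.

Bolt shear: A_b = π·0.625²/4 = 0.3068 in²; R_n = 68 × 0.3068 × 4 × 1 = 83.45 kips → 83.45 / 2 = 41.7 kips.
Bearing (1.2 l_c t F_u ≤ 2.4 d t F_u): upper limit = 2.4·0.625·0.25·70 = 26.25 kips.
  Edge l_c = 1.375 − 0.6875/2 = 1.031 → r_n = 21.66 kips; interior l_c = 2.375 − 0.6875 = 1.688 → r_n = 26.25 kips.
  R_n,bearing = 2·21.66 + 2·26.25 = 95.81 kips → 95.81 / 2 = 47.9 kips.
Bolt shear governs: 41.7 kips.

41.7 kips (bolt shear governs)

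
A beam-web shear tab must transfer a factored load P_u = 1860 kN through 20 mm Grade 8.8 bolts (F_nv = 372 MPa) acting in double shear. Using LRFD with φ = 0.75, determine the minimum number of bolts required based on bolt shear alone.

11 bolts

A_b = π·20²/4 = 314.2 mm².
Per-bolt design strength φR_n = 0.75 × 372 × 314.2 × 2 / 1000 = 175.3 kN.
n ≥ 1860 / 175.3 = 10.61 → use 11 bolts.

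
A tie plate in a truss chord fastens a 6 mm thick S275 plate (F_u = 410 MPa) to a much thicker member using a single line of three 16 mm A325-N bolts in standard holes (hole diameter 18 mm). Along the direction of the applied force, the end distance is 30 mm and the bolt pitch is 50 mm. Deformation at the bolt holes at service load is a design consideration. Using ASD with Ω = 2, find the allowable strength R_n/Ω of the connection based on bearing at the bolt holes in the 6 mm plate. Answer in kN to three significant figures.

125 kN

Per bolt r_n = 1.2 l_c t F_u ≤ 2.4 d t F_u; upper limit = 2.4 × 16 × 6 × 410 / 1000 = 94.46 kN.
Edge bolt: l_c = 30 − 18/2 = 21 mm → 1.2 × 21 × 6 × 410 / 1000 = 61.99 → r_n = 61.99 kN.
Interior bolts: l_c = 50 − 18 = 32 mm → 1.2 × 32 × 6 × 410 / 1000 = 94.46 → r_n = 94.46 kN.
R_n = 1 × 61.99 + 2 × 94.46 = 250.9 kN.
Allowable strength R_n/Ω = 250.9 / 2 = 125 kN.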